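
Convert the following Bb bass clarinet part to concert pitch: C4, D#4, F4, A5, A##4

Bb2 C#3 Eb3 G4 G##3

The Bb bass clarinet sounds a major ninth below written, so transpose each written note down a major ninth.
C4 -> Bb2
D#4 -> C#3
F4 -> Eb3
A5 -> G4
A##4 -> G##3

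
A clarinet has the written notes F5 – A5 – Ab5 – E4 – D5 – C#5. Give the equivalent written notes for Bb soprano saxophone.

First find concert pitch: the A clarinet sounds a minor third below written, so F5 A5 Ab5 E4 D5 C#5 sounds D5 F#5 F5 C#4 B4 A#4.
Then write for Bb soprano saxophone: it sounds a major second below written, so the part must be a major second above concert.
D5 → E5
F#5 → G#5
F5 → G5
C#4 → D#4
B4 → C#5
A#4 → B#4

E5 G#5 G5 D#4 C#5 B#4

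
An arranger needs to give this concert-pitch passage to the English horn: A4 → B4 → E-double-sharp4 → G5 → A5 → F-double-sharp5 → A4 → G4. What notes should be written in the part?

The English horn sounds a perfect fifth below written, so the written part must be a perfect fifth above concert — transpose each note up.
A4 -> E5
B4 -> F#5
E##4 -> B##4
G5 -> D6
A5 -> E6
F##5 -> C##6
A4 -> E5
G4 -> D5

E5 F#5 B##4 D6 E6 C##6 E5 D5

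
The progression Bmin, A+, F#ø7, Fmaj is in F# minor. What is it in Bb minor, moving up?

Ebmin Db+ Bbø7 Bbbmaj

F# minor up to Bb minor is a diminished fourth; each chord root moves by that interval while the quality stays the same.
Bmin: root B up a diminished fourth → Eb, giving Ebmin.
A+: root A up a diminished fourth → Db, giving Db+.
F#ø7: root F# up a diminished fourth → Bb, giving Bbø7.
Fmaj: root F up a diminished fourth → Bbb, giving Bbbmaj.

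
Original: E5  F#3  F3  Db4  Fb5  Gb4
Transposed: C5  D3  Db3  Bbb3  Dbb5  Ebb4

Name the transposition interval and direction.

From E5 to C5 is 3 letter names — a third of some quality.
C5 to E5 is 4 semitones, which makes it a major third; the second version is lower, so the direction is down.
Checking another pair — Gb4 → Ebb4 — gives the same interval.

down a major third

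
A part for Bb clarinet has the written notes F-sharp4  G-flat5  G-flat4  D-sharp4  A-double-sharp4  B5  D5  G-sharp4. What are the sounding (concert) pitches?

Written C4 on the Bb clarinet sounds as Bb3, a major second lower; apply that shift to every note.
F#4 gives E4
Gb5 gives Fb5
Gb4 gives Fb4
D#4 gives C#4
A##4 gives G##4
B5 gives A5
D5 gives C5
G#4 gives F#4

E4 Fb5 Fb4 C#4 G##4 A5 C5 F#4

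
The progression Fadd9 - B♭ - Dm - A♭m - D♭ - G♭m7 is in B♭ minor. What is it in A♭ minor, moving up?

Ebadd9 Ab Cm Gbm Cb Fbm7

B♭ minor up to A♭ minor is a minor seventh; each chord root moves by that interval while the quality stays the same.
Fadd9: root F up a minor seventh → Eb, giving Ebadd9.
B♭: root B♭ up a minor seventh → Ab, giving Ab.
Dm: root D up a minor seventh → C, giving Cm.
A♭m: root A♭ up a minor seventh → Gb, giving Gbm.
D♭: root D♭ up a minor seventh → Cb, giving Cb.
G♭m7: root G♭ up a minor seventh → Fb, giving Fbm7.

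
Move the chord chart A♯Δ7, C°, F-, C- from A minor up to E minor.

E#Δ7 G° C- G-

A minor up to E minor is a perfect fifth; each chord root moves by that interval while the quality stays the same.
A♯Δ7: root A♯ up a perfect fifth → E#, giving E#Δ7.
C°: root C up a perfect fifth → G, giving G°.
F-: root F up a perfect fifth → C, giving C-.
C-: root C up a perfect fifth → G, giving G-.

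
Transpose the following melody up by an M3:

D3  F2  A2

F#3 A2 C#3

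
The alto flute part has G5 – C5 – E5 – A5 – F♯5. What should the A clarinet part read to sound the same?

F5 Bb4 D5 G5 E5

First find concert pitch: the alto flute sounds a perfect fourth below written, so G5 C5 E5 A5 F♯5 sounds D5 G4 B4 E5 C#5.
Then write for A clarinet: it sounds a minor third below written, so the part must be a minor third above concert.
D5 → F5
G4 → Bb4
B4 → D5
E5 → G5
C#5 → E5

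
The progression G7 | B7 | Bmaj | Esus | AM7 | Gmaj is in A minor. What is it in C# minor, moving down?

B7 D#7 D#maj G#sus C#M7 Bmaj

A minor down to C# minor is a minor sixth; each chord root moves by that interval while the quality stays the same.
G7: root G down a minor sixth → B, giving B7.
B7: root B down a minor sixth → D#, giving D#7.
Bmaj: root B down a minor sixth → D#, giving D#maj.
Esus: root E down a minor sixth → G#, giving G#sus.
AM7: root A down a minor sixth → C#, giving C#M7.
Gmaj: root G down a minor sixth → B, giving Bmaj.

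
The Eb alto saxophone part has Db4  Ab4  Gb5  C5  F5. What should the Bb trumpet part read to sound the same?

Gb3 Db4 Cb5 F4 Bb4

First find concert pitch: the Eb alto saxophone sounds a major sixth below written, so Db4 Ab4 Gb5 C5 F5 sounds Fb3 Cb4 Bbb4 Eb4 Ab4.
Then write for Bb trumpet: it sounds a major second below written, so the part must be a major second above concert.
Fb3 → Gb3
Cb4 → Db4
Bbb4 → Cb5
Eb4 → F4
Ab4 → Bb4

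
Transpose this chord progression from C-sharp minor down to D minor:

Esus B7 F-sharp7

C-sharp minor down to D minor is a major seventh; each chord root moves by that interval while the quality stays the same.
Esus: root E down a major seventh → F, giving Fsus.
B7: root B down a major seventh → C, giving C7.
F-sharp7: root F-sharp down a major seventh → G, giving G7.

Fsus C7 G7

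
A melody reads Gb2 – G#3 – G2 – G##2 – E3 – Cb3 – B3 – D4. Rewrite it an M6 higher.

Eb3 E#4 E3 E##3 C#4 Ab3 G#4 B4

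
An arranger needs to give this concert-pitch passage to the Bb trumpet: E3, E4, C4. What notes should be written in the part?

F#3 F#4 D4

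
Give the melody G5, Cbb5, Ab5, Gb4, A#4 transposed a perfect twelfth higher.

D7 Gbb6 Eb7 Db6 E#6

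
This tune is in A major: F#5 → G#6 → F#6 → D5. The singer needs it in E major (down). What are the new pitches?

C#5 D#6 C#6 A4

From A down to E is a perfect fourth; apply that to each pitch.
F#5 becomes C#5
G#6 becomes D#6
F#6 becomes C#6
D5 becomes A4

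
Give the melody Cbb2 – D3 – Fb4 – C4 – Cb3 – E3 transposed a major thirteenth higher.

Abb3 B4 Db6 A5 Ab4 C#5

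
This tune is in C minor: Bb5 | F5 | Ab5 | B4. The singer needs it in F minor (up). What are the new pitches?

C minor to F minor up is a perfect fourth, so every note moves up by that interval.
Bb5 gives Eb6
F5 gives Bb5
Ab5 gives Db6
B4 gives E5

Eb6 Bb5 Db6 E5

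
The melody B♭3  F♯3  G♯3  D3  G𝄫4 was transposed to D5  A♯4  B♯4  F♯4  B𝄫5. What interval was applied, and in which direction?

From Bb3 to D5 is 10 letter names — a tenth of some quality.
Bb3 to D5 is 16 semitones, which makes it a major tenth; the second version is higher, so the direction is up.
Checking another pair — Gbb4 → Bbb5 — gives the same interval.

up a major tenth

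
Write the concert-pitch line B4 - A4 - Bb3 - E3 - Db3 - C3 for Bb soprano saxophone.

C#5 B4 C4 F#3 Eb3 D3

Written C4 sounds as Bb3 on the Bb soprano saxophone, so concert pitches are written a major second up.
B4 → C#5
A4 → B4
Bb3 → C4
E3 → F#3
Db3 → Eb3
C3 → D3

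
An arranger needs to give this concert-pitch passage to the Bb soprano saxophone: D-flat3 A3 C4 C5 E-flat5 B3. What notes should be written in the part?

Written C4 sounds as Bb3 on the Bb soprano saxophone, so concert pitches are written a major second up.
Db3 to Eb3
A3 to B3
C4 to D4
C5 to D5
Eb5 to F5
B3 to C#4

Eb3 B3 D4 D5 F5 C#4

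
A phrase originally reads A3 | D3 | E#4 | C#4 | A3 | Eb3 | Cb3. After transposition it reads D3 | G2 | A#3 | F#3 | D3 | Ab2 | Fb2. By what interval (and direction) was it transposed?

From A3 to D3 is 5 letter names — a fifth of some quality.
D3 to A3 is 7 semitones, which makes it a perfect fifth; the second version is lower, so the direction is down.
Checking another pair — Cb3 → Fb2 — gives the same interval.

down a perfect fifth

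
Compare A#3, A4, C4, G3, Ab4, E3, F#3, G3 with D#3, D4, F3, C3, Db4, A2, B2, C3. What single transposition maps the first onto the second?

From A#3 to D#3 is 5 letter names — a fifth of some quality.
D#3 to A#3 is 7 semitones, which makes it a perfect fifth; the second version is lower, so the direction is down.
Checking another pair — G3 → C3 — gives the same interval.

down a perfect fifth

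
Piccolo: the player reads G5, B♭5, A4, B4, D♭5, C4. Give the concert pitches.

G6 Bb6 A5 B5 Db6 C5

The piccolo sounds a perfect octave above written, so transpose each written note up a perfect octave.
G5 -> G6
Bb5 -> Bb6
A4 -> A5
B4 -> B5
Db5 -> Db6
C4 -> C5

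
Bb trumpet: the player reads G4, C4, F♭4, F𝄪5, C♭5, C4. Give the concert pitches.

F4 Bb3 Ebb4 E#5 Bbb4 Bb3

Written C4 on the Bb trumpet sounds as Bb3, a major second lower; apply that shift to every note.
G4 to F4
C4 to Bb3
Fb4 to Ebb4
F##5 to E#5
Cb5 to Bbb4
C4 to Bb3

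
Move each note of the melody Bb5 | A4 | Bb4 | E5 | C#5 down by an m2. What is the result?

A5 G#4 A4 D#5 B#4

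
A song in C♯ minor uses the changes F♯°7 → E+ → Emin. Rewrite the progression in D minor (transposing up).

G°7 F+ Fmin

C♯ minor up to D minor is a minor second; each chord root moves by that interval while the quality stays the same.
F♯°7: root F♯ up a minor second → G, giving G°7.
E+: root E up a minor second → F, giving F+.
Emin: root E up a minor second → F, giving Fmin.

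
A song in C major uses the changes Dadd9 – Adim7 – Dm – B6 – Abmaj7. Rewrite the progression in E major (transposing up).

F#add9 C#dim7 F#m D#6 Cmaj7

C major up to E major is a major third; each chord root moves by that interval while the quality stays the same.
Dadd9: root D up a major third → F#, giving F#add9.
Adim7: root A up a major third → C#, giving C#dim7.
Dm: root D up a major third → F#, giving F#m.
B6: root B up a major third → D#, giving D#6.
Abmaj7: root Ab up a major third → C, giving Cmaj7.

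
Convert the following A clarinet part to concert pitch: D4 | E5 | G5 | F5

B3 C#5 E5 D5

Written C4 on the A clarinet sounds as A3, a minor third lower; apply that shift to every note.
D4 -> B3
E5 -> C#5
G5 -> E5
F5 -> D5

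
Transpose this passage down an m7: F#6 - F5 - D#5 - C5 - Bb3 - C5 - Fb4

G#5 G4 E#4 D4 C3 D4 Gb3

F#6 gives G#5
F5 gives G4
D#5 gives E#4
C5 gives D4
Bb3 gives C3
C5 gives D4
Fb4 gives Gb3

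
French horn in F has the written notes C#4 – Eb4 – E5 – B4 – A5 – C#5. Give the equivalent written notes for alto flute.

B3 Db4 D5 A4 G5 B4

First find concert pitch: the French horn in F sounds a perfect fifth below written, so C#4 Eb4 E5 B4 A5 C#5 sounds F#3 Ab3 A4 E4 D5 F#4.
Then write for alto flute: it sounds a perfect fourth below written, so the part must be a perfect fourth above concert.
F#3 → B3
Ab3 → Db4
A4 → D5
E4 → A4
D5 → G5
F#4 → B4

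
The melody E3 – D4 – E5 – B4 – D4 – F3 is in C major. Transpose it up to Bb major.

C major to Bb major up is a minor seventh, so every note moves up by that interval.
E3 gives D4
D4 gives C5
E5 gives D6
B4 gives A5
D4 gives C5
F3 gives Eb4

D4 C5 D6 A5 C5 Eb4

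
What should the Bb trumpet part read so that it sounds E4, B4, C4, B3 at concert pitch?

F#4 C#5 D4 C#4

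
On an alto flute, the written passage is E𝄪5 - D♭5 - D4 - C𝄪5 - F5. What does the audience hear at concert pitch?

B##4 Ab4 A3 G##4 C5

The alto flute sounds a perfect fourth below written, so transpose each written note down a perfect fourth.
E##5 -> B##4
Db5 -> Ab4
D4 -> A3
C##5 -> G##4
F5 -> C5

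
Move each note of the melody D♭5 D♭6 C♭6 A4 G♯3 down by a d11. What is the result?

A3 A4 G4 E#3 D##2

Db5 to A3
Db6 to A4
Cb6 to G4
A4 to E#3
G#3 to D##2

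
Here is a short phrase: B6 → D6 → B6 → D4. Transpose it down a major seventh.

B6 down a major seventh is C6.
D6: a seventh down reaches E, and 11 semitones makes it Eb5.
B6 down a major seventh is C6.
D4: a seventh down reaches E, and 11 semitones makes it Eb3.

C6 Eb5 C6 Eb3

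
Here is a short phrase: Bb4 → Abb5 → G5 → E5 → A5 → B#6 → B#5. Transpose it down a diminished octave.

B3 Ab4 G#4 E#4 A#4 B##5 B##4

Bb4: an octave down reaches B, and 11 semitones makes it B3.
A diminished octave down from Abb5 gives Ab4.
G5: an octave down reaches G, and 11 semitones makes it G#4.
E5 down a diminished octave is E#4.
A5 down a diminished octave is A#4.
B#6 down a diminished octave is B##5.
B#5: an octave down reaches B, and 11 semitones makes it B##4.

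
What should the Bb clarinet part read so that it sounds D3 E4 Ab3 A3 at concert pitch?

Written C4 sounds as Bb3 on the Bb clarinet, so concert pitches are written a major second up.
D3 becomes E3
E4 becomes F#4
Ab3 becomes Bb3
A3 becomes B3

E3 F#4 Bb3 B3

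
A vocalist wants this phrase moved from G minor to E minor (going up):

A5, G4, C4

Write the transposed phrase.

F#6 E5 A4

G minor to E minor up is a major sixth, so every note moves up by that interval.
A5 → F#6
G4 → E5
C4 → A4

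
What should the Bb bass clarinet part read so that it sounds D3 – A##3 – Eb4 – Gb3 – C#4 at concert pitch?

E4 B##4 F5 Ab4 D#5

Written C4 sounds as Bb2 on the Bb bass clarinet, so concert pitches are written a major ninth up.
D3 gives E4
A##3 gives B##4
Eb4 gives F5
Gb3 gives Ab4
C#4 gives D#5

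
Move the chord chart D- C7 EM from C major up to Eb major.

F- Eb7 GM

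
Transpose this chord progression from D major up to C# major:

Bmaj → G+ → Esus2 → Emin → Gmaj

A#maj F#+ D#sus2 D#min F#maj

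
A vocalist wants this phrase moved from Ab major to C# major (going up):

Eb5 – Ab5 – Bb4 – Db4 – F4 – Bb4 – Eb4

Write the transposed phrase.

From Ab up to C# is an augmented third; apply that to each pitch.
Eb5 to G#5
Ab5 to C#6
Bb4 to D#5
Db4 to F#4
F4 to A#4
Bb4 to D#5
Eb4 to G#4

G#5 C#6 D#5 F#4 A#4 D#5 G#4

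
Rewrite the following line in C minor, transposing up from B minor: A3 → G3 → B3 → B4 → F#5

Bb3 Ab3 C4 C5 G5

B minor to C minor up is a minor second, so every note moves up by that interval.
A3 gives Bb3
G3 gives Ab3
B3 gives C4
B4 gives C5
F#5 gives G5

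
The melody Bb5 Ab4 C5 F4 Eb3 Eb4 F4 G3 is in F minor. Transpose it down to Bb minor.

From F down to Bb is a perfect fifth; apply that to each pitch.
Bb5 becomes Eb5
Ab4 becomes Db4
C5 becomes F4
F4 becomes Bb3
Eb3 becomes Ab2
Eb4 becomes Ab3
F4 becomes Bb3
G3 becomes C3

Eb5 Db4 F4 Bb3 Ab2 Ab3 Bb3 C3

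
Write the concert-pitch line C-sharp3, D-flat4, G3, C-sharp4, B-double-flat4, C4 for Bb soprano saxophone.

Written C4 sounds as Bb3 on the Bb soprano saxophone, so concert pitches are written a major second up.
C#3 becomes D#3
Db4 becomes Eb4
G3 becomes A3
C#4 becomes D#4
Bbb4 becomes Cb5
C4 becomes D4

D#3 Eb4 A3 D#4 Cb5 D4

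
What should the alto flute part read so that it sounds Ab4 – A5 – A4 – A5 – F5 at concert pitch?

Db5 D6 D5 D6 Bb5

Written C4 sounds as G3 on the alto flute, so concert pitches are written a perfect fourth up.
Ab4 -> Db5
A5 -> D6
A4 -> D5
A5 -> D6
F5 -> Bb5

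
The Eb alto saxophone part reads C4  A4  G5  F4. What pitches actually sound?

The Eb alto saxophone sounds a major sixth below written, so transpose each written note down a major sixth.
C4 becomes Eb3
A4 becomes C4
G5 becomes Bb4
F4 becomes Ab3

Eb3 C4 Bb4 Ab3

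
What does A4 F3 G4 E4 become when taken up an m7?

G5 Eb4 F5 D5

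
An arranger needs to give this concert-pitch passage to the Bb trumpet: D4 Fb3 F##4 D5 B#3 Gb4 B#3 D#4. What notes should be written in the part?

Written C4 sounds as Bb3 on the Bb trumpet, so concert pitches are written a major second up.
D4 becomes E4
Fb3 becomes Gb3
F##4 becomes G##4
D5 becomes E5
B#3 becomes C##4
Gb4 becomes Ab4
B#3 becomes C##4
D#4 becomes E#4

E4 Gb3 G##4 E5 C##4 Ab4 C##4 E#4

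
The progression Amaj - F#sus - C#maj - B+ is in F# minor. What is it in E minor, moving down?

F# minor down to E minor is a major second; each chord root moves by that interval while the quality stays the same.
Amaj: root A down a major second → G, giving Gmaj.
F#sus: root F# down a major second → E, giving Esus.
C#maj: root C# down a major second → B, giving Bmaj.
B+: root B down a major second → A, giving A+.

Gmaj Esus Bmaj A+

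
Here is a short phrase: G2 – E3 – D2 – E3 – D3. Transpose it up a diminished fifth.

Db3 Bb3 Ab2 Bb3 Ab3

G2 gives Db3
E3 gives Bb3
D2 gives Ab2
E3 gives Bb3
D3 gives Ab3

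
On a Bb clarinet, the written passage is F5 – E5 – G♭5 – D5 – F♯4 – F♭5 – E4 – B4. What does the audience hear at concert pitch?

Eb5 D5 Fb5 C5 E4 Ebb5 D4 A4

The Bb clarinet sounds a major second below written, so transpose each written note down a major second.
F5 becomes Eb5
E5 becomes D5
Gb5 becomes Fb5
D5 becomes C5
F#4 becomes E4
Fb5 becomes Ebb5
E4 becomes D4
B4 becomes A4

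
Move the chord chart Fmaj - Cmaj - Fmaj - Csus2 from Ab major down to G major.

Emaj Bmaj Emaj Bsus2

Ab major down to G major is a minor second; each chord root moves by that interval while the quality stays the same.
Fmaj: root F down a minor second → E, giving Emaj.
Cmaj: root C down a minor second → B, giving Bmaj.
Fmaj: root F down a minor second → E, giving Emaj.
Csus2: root C down a minor second → B, giving Bsus2.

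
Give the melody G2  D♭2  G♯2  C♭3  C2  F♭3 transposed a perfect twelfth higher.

D4 Ab3 D#4 Gb4 G3 Cb5

G2 -> D4
Db2 -> Ab3
G#2 -> D#4
Cb3 -> Gb4
C2 -> G3
Fb3 -> Cb5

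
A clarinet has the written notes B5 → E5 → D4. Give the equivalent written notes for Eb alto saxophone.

E#6 A#5 G#4

First find concert pitch: the A clarinet sounds a minor third below written, so B5 E5 D4 sounds G#5 C#5 B3.
Then write for Eb alto saxophone: it sounds a major sixth below written, so the part must be a major sixth above concert.
G#5 → E#6
C#5 → A#5
B3 → G#4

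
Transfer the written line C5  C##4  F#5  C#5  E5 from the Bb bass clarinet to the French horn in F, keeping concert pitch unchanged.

First find concert pitch: the Bb bass clarinet sounds a major ninth below written, so C5 C##4 F#5 C#5 E5 sounds Bb3 B#2 E4 B3 D4.
Then write for French horn in F: it sounds a perfect fifth below written, so the part must be a perfect fifth above concert.
Bb3 → F4
B#2 → F##3
E4 → B4
B3 → F#4
D4 → A4

F4 F##3 B4 F#4 A4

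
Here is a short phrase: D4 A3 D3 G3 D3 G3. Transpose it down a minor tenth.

D4: a tenth down reaches B, and 15 semitones makes it B2.
A3: a tenth down reaches F, and 15 semitones makes it F#2.
D3: a tenth down reaches B, and 15 semitones makes it B1.
G3 down a minor tenth is E2.
D3 down a minor tenth is B1.
A minor tenth down from G3 gives E2.

B2 F#2 B1 E2 B1 E2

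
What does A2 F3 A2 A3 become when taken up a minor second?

A minor second up from A2 gives Bb2.
F3 up a minor second is Gb3.
A minor second up from A2 gives Bb2.
A3: a second up reaches B, and 1 semitone makes it Bb3.

Bb2 Gb3 Bb2 Bb3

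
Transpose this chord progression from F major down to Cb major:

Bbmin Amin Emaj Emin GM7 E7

F major down to Cb major is an augmented fourth; each chord root moves by that interval while the quality stays the same.
Bbmin: root Bb down an augmented fourth → Fb, giving Fbmin.
Amin: root A down an augmented fourth → Eb, giving Ebmin.
Emaj: root E down an augmented fourth → Bb, giving Bbmaj.
Emin: root E down an augmented fourth → Bb, giving Bbmin.
GM7: root G down an augmented fourth → Db, giving DbM7.
E7: root E down an augmented fourth → Bb, giving Bb7.

Fbmin Ebmin Bbmaj Bbmin DbM7 Bb7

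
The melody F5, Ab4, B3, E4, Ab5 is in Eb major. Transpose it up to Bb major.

From Eb up to Bb is a perfect fifth; apply that to each pitch.
F5 becomes C6
Ab4 becomes Eb5
B3 becomes F#4
E4 becomes B4
Ab5 becomes Eb6

C6 Eb5 F#4 B4 Eb6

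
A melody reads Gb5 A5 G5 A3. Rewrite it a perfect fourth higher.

Cb6 D6 C6 D4

Gb5 up a perfect fourth is Cb6.
A5: a fourth up reaches D, and 5 semitones makes it D6.
G5: a fourth up reaches C, and 5 semitones makes it C6.
A3: a fourth up reaches D, and 5 semitones makes it D4.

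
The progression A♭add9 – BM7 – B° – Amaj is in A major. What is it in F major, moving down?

A major down to F major is a major third; each chord root moves by that interval while the quality stays the same.
A♭add9: root A♭ down a major third → Fb, giving Fbadd9.
BM7: root B down a major third → G, giving GM7.
B°: root B down a major third → G, giving G°.
Amaj: root A down a major third → F, giving Fmaj.

Fbadd9 GM7 G° Fmaj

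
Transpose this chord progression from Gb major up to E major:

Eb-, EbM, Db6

C#- C#M B6

Gb major up to E major is an augmented sixth; each chord root moves by that interval while the quality stays the same.
Eb-: root Eb up an augmented sixth → C#, giving C#-.
EbM: root Eb up an augmented sixth → C#, giving C#M.
Db6: root Db up an augmented sixth → B, giving B6.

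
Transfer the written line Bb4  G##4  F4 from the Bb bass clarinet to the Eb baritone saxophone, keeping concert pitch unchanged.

First find concert pitch: the Bb bass clarinet sounds a major ninth below written, so Bb4 G##4 F4 sounds Ab3 F##3 Eb3.
Then write for Eb baritone saxophone: it sounds a major thirteenth below written, so the part must be a major thirteenth above concert.
Ab3 → F5
F##3 → D##5
Eb3 → C5

F5 D##5 C5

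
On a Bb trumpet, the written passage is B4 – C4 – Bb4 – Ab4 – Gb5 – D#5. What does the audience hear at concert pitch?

A4 Bb3 Ab4 Gb4 Fb5 C#5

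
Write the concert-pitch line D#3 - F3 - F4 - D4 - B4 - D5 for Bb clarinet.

E#3 G3 G4 E4 C#5 E5

Written C4 sounds as Bb3 on the Bb clarinet, so concert pitches are written a major second up.
D#3 gives E#3
F3 gives G3
F4 gives G4
D4 gives E4
B4 gives C#5
D5 gives E5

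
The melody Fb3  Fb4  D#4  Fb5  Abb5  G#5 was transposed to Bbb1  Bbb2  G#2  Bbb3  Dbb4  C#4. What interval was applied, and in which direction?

Take the first pair: Fb3 → Bbb1. F to B spans 12 letter names, so the interval is some kind of twelfth.
Bbb1 to Fb3 is 19 semitones, which makes it a perfect twelfth; the second version is lower, so the direction is down.
Checking another pair — G#5 → C#4 — gives the same interval.

down a perfect twelfth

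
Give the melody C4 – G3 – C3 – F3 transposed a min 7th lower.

D3 A2 D2 G2

C4: a seventh down reaches D, and 10 semitones makes it D3.
A minor seventh down from G3 gives A2.
A minor seventh down from C3 gives D2.
F3: a seventh down reaches G, and 10 semitones makes it G2.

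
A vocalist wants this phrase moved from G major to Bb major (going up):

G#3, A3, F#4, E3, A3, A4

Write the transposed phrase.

G major to Bb major up is a minor third, so every note moves up by that interval.
G#3 gives B3
A3 gives C4
F#4 gives A4
E3 gives G3
A3 gives C4
A4 gives C5

B3 C4 A4 G3 C4 C5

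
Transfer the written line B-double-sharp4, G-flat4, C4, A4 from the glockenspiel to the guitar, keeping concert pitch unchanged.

B##7 Gb7 C7 A7

First find concert pitch: the glockenspiel sounds a perfect fifteenth above written, so B-double-sharp4 G-flat4 C4 A4 sounds B##6 Gb6 C6 A6.
Then write for guitar: it sounds a perfect octave below written, so the part must be a perfect octave above concert.
B##6 → B##7
Gb6 → Gb7
C6 → C7
A6 → A7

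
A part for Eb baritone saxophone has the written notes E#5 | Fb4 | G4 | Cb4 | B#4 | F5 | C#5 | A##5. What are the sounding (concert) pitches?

G#3 Abb2 Bb2 Ebb2 D#3 Ab3 E3 C##4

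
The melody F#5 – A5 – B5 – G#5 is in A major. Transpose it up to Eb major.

C6 Eb6 F6 D6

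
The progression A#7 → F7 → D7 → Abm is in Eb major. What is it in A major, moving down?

D##7 B7 G#7 Dm

Eb major down to A major is a diminished fifth; each chord root moves by that interval while the quality stays the same.
A#7: root A# down a diminished fifth → D##, giving D##7.
F7: root F down a diminished fifth → B, giving B7.
D7: root D down a diminished fifth → G#, giving G#7.
Abm: root Ab down a diminished fifth → D, giving Dm.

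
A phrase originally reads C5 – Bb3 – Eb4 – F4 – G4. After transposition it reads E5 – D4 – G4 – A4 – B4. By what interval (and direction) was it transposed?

up a major third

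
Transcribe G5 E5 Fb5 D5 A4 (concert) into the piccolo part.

The piccolo sounds a perfect octave above written, so the written part must be a perfect octave below concert — transpose each note down.
G5 becomes G4
E5 becomes E4
Fb5 becomes Fb4
D5 becomes D4
A4 becomes A3

G4 E4 Fb4 D4 A3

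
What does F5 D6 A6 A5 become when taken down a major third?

F5 down a major third is Db5.
D6 down a major third is Bb5.
A6 down a major third is F6.
A5: a third down reaches F, and 4 semitones makes it F5.

Db5 Bb5 F6 F5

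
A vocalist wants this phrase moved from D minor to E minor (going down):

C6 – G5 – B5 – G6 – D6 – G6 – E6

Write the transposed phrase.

D5 A4 C#5 A5 E5 A5 F#5

From D down to E is a minor seventh; apply that to each pitch.
C6 → D5
G5 → A4
B5 → C#5
G6 → A5
D6 → E5
G6 → A5
E6 → F#5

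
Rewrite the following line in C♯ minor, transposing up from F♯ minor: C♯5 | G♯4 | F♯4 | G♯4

From F♯ up to C♯ is a perfect fifth; apply that to each pitch.
C#5 gives G#5
G#4 gives D#5
F#4 gives C#5
G#4 gives D#5

G#5 D#5 C#5 D#5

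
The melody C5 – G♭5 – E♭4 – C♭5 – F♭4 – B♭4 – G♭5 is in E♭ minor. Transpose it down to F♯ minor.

D#4 A4 F#3 D4 G3 C#4 A4

From E♭ down to F♯ is a diminished seventh; apply that to each pitch.
C5 → D#4
Gb5 → A4
Eb4 → F#3
Cb5 → D4
Fb4 → G3
Bb4 → C#4
Gb5 → A4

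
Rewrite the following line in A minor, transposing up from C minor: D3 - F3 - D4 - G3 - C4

B3 D4 B4 E4 A4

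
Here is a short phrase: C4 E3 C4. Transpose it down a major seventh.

Db3 F2 Db3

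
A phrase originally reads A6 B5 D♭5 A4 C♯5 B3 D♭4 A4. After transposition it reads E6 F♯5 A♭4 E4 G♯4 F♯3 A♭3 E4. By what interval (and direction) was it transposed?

down a perfect fourth

Take the first pair: A6 → E6. A to E spans 4 letter names, so the interval is some kind of fourth.
E6 to A6 is 5 semitones, which makes it a perfect fourth; the second version is lower, so the direction is down.
Checking another pair — A4 → E4 — gives the same interval.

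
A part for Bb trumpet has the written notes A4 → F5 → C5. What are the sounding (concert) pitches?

The Bb trumpet sounds a major second below written, so transpose each written note down a major second.
A4 to G4
F5 to Eb5
C5 to Bb4

G4 Eb5 Bb4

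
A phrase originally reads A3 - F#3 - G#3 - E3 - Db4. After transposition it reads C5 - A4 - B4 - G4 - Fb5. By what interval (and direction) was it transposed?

up a minor tenth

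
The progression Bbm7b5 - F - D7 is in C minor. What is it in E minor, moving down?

C minor down to E minor is a minor sixth; each chord root moves by that interval while the quality stays the same.
Bbm7b5: root Bb down a minor sixth → D, giving Dm7b5.
F: root F down a minor sixth → A, giving A.
D7: root D down a minor sixth → F#, giving F#7.

Dm7b5 A F#7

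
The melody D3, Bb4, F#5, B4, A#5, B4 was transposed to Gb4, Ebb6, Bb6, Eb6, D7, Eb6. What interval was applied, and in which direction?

up a diminished eleventh

From D3 to Gb4 is 11 letter names — an eleventh of some quality.
D3 to Gb4 is 16 semitones, which makes it a diminished eleventh; the second version is higher, so the direction is up.
Checking another pair — B4 → Eb6 — gives the same interval.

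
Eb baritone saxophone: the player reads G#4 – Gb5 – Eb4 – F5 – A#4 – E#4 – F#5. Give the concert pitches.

The Eb baritone saxophone sounds a major thirteenth below written, so transpose each written note down a major thirteenth.
G#4 → B2
Gb5 → Bbb3
Eb4 → Gb2
F5 → Ab3
A#4 → C#3
E#4 → G#2
F#5 → A3

B2 Bbb3 Gb2 Ab3 C#3 G#2 A3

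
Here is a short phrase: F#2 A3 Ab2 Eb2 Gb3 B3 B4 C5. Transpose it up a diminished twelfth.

C4 Eb5 Ebb4 Bbb3 Dbb5 F5 F6 Gb6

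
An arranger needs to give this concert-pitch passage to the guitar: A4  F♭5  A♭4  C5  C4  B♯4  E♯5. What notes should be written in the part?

A5 Fb6 Ab5 C6 C5 B#5 E#6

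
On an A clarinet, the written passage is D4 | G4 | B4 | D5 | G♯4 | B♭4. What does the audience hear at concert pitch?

B3 E4 G#4 B4 E#4 G4

Written C4 on the A clarinet sounds as A3, a minor third lower; apply that shift to every note.
D4 becomes B3
G4 becomes E4
B4 becomes G#4
D5 becomes B4
G#4 becomes E#4
Bb4 becomes G4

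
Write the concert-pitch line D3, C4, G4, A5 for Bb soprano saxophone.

E3 D4 A4 B5

The Bb soprano saxophone sounds a major second below written, so the written part must be a major second above concert — transpose each note up.
D3 -> E3
C4 -> D4
G4 -> A4
A5 -> B5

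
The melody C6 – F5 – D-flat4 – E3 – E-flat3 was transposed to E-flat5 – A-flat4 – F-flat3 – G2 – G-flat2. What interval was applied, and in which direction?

down a major sixth

Take the first pair: C6 → Eb5. C to E spans 6 letter names, so the interval is some kind of sixth.
Eb5 to C6 is 9 semitones, which makes it a major sixth; the second version is lower, so the direction is down.
Checking another pair — Eb3 → Gb2 — gives the same interval.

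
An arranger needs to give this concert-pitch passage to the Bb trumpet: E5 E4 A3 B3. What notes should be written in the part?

The Bb trumpet sounds a major second below written, so the written part must be a major second above concert — transpose each note up.
E5 -> F#5
E4 -> F#4
A3 -> B3
B3 -> C#4

F#5 F#4 B3 C#4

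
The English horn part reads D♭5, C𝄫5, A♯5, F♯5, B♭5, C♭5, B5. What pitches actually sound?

Gb4 Fbb4 D#5 B4 Eb5 Fb4 E5

The English horn sounds a perfect fifth below written, so transpose each written note down a perfect fifth.
Db5 gives Gb4
Cbb5 gives Fbb4
A#5 gives D#5
F#5 gives B4
Bb5 gives Eb5
Cb5 gives Fb4
B5 gives E5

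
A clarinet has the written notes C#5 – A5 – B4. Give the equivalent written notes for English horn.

E#5 C#6 D#5

First find concert pitch: the A clarinet sounds a minor third below written, so C#5 A5 B4 sounds A#4 F#5 G#4.
Then write for English horn: it sounds a perfect fifth below written, so the part must be a perfect fifth above concert.
A#4 → E#5
F#5 → C#6
G#4 → D#5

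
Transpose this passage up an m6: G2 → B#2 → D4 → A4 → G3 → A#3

G2 gives Eb3
B#2 gives G#3
D4 gives Bb4
A4 gives F5
G3 gives Eb4
A#3 gives F#4

Eb3 G#3 Bb4 F5 Eb4 F#4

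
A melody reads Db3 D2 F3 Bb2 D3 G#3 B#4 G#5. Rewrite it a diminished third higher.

Db3 → Fbb3
D2 → Fb2
F3 → Abb3
Bb2 → Dbb3
D3 → Fb3
G#3 → Bb3
B#4 → D5
G#5 → Bb5

Fbb3 Fb2 Abb3 Dbb3 Fb3 Bb3 D5 Bb5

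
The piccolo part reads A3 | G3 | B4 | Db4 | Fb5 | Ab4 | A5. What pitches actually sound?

The piccolo sounds a perfect octave above written, so transpose each written note up a perfect octave.
A3 → A4
G3 → G4
B4 → B5
Db4 → Db5
Fb5 → Fb6
Ab4 → Ab5
A5 → A6

A4 G4 B5 Db5 Fb6 Ab5 A6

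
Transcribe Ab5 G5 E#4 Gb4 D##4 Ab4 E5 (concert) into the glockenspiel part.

Written C4 sounds as C6 on the glockenspiel, so concert pitches are written a perfect fifteenth down.
Ab5 to Ab3
G5 to G3
E#4 to E#2
Gb4 to Gb2
D##4 to D##2
Ab4 to Ab2
E5 to E3

Ab3 G3 E#2 Gb2 D##2 Ab2 E3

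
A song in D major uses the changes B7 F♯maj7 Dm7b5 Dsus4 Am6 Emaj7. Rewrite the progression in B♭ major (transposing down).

G7 Dmaj7 Bbm7b5 Bbsus4 Fm6 Cmaj7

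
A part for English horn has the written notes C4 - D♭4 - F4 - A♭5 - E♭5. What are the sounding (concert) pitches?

The English horn sounds a perfect fifth below written, so transpose each written note down a perfect fifth.
C4 → F3
Db4 → Gb3
F4 → Bb3
Ab5 → Db5
Eb5 → Ab4

F3 Gb3 Bb3 Db5 Ab4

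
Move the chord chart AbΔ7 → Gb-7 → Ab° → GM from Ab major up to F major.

Ab major up to F major is a major sixth; each chord root moves by that interval while the quality stays the same.
AbΔ7: root Ab up a major sixth → F, giving FΔ7.
Gb-7: root Gb up a major sixth → Eb, giving Eb-7.
Ab°: root Ab up a major sixth → F, giving F°.
GM: root G up a major sixth → E, giving EM.

FΔ7 Eb-7 F° EM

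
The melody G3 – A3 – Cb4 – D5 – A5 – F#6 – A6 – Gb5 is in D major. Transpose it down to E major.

From D down to E is a minor seventh; apply that to each pitch.
G3 becomes A2
A3 becomes B2
Cb4 becomes Db3
D5 becomes E4
A5 becomes B4
F#6 becomes G#5
A6 becomes B5
Gb5 becomes Ab4

A2 B2 Db3 E4 B4 G#5 B5 Ab4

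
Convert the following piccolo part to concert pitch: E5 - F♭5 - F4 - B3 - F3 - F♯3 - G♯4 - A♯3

E6 Fb6 F5 B4 F4 F#4 G#5 A#4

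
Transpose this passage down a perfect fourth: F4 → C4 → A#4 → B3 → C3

C4 G3 E#4 F#3 G2

F4 down a perfect fourth is C4.
C4: a fourth down reaches G, and 5 semitones makes it G3.
A#4 down a perfect fourth is E#4.
B3 down a perfect fourth is F#3.
C3: a fourth down reaches G, and 5 semitones makes it G2.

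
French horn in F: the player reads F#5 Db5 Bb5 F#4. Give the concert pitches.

B4 Gb4 Eb5 B3

Written C4 on the French horn in F sounds as F3, a perfect fifth lower; apply that shift to every note.
F#5 → B4
Db5 → Gb4
Bb5 → Eb5
F#4 → B3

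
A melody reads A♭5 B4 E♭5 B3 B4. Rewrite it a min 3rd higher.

Cb6 D5 Gb5 D4 D5

Ab5: a third up reaches C, and 3 semitones makes it Cb6.
A minor third up from B4 gives D5.
A minor third up from Eb5 gives Gb5.
B3: a third up reaches D, and 3 semitones makes it D4.
A minor third up from B4 gives D5.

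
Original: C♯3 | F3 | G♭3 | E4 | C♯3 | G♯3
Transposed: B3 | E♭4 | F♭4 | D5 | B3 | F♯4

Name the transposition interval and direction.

From C#3 to B3 is 7 letter names — a seventh of some quality.
C#3 to B3 is 10 semitones, which makes it a minor seventh; the second version is higher, so the direction is up.
Checking another pair — G#3 → F#4 — gives the same interval.

up a minor seventh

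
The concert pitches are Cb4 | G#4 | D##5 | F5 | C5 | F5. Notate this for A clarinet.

Ebb4 B4 F##5 Ab5 Eb5 Ab5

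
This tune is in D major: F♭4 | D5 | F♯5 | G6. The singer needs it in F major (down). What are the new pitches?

Abb3 F4 A4 Bb5

D major to F major down is a major sixth, so every note moves down by that interval.
Fb4 to Abb3
D5 to F4
F#5 to A4
G6 to Bb5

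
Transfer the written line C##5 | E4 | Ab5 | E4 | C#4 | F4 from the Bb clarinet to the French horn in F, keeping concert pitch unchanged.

F##5 A4 Db6 A4 F#4 Bb4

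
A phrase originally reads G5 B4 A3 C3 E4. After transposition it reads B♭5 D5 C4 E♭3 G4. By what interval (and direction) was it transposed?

From G5 to Bb5 is 3 letter names — a third of some quality.
G5 to Bb5 is 3 semitones, which makes it a minor third; the second version is higher, so the direction is up.
Checking another pair — E4 → G4 — gives the same interval.

up a minor third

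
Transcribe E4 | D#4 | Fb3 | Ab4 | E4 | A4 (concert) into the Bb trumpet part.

F#4 E#4 Gb3 Bb4 F#4 B4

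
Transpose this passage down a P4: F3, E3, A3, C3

C3 B2 E3 G2

F3 gives C3
E3 gives B2
A3 gives E3
C3 gives G2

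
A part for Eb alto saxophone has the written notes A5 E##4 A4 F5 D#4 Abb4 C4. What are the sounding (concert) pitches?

C5 G##3 C4 Ab4 F#3 Cbb4 Eb3

Written C4 on the Eb alto saxophone sounds as Eb3, a major sixth lower; apply that shift to every note.
A5 to C5
E##4 to G##3
A4 to C4
F5 to Ab4
D#4 to F#3
Abb4 to Cbb4
C4 to Eb3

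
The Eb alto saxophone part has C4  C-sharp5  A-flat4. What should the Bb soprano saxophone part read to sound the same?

First find concert pitch: the Eb alto saxophone sounds a major sixth below written, so C4 C-sharp5 A-flat4 sounds Eb3 E4 Cb4.
Then write for Bb soprano saxophone: it sounds a major second below written, so the part must be a major second above concert.
Eb3 → F3
E4 → F#4
Cb4 → Db4

F3 F#4 Db4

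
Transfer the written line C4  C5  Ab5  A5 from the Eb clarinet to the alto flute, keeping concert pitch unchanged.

First find concert pitch: the Eb clarinet sounds a minor third above written, so C4 C5 Ab5 A5 sounds Eb4 Eb5 Cb6 C6.
Then write for alto flute: it sounds a perfect fourth below written, so the part must be a perfect fourth above concert.
Eb4 → Ab4
Eb5 → Ab5
Cb6 → Fb6
C6 → F6

Ab4 Ab5 Fb6 F6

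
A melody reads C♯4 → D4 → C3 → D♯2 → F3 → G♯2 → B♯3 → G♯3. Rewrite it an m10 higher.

E5 F5 Eb4 F#3 Ab4 B3 D#5 B4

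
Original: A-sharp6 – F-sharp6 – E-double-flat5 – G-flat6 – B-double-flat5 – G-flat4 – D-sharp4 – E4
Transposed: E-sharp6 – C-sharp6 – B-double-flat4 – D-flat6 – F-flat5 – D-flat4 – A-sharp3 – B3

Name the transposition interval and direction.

down a perfect fourth

From A#6 to E#6 is 4 letter names — a fourth of some quality.
E#6 to A#6 is 5 semitones, which makes it a perfect fourth; the second version is lower, so the direction is down.
Checking another pair — E4 → B3 — gives the same interval.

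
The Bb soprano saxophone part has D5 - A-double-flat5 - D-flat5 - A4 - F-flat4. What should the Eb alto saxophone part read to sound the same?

A5 Ebb6 Ab5 E5 Cb5

First find concert pitch: the Bb soprano saxophone sounds a major second below written, so D5 A-double-flat5 D-flat5 A4 F-flat4 sounds C5 Gbb5 Cb5 G4 Ebb4.
Then write for Eb alto saxophone: it sounds a major sixth below written, so the part must be a major sixth above concert.
C5 → A5
Gbb5 → Ebb6
Cb5 → Ab5
G4 → E5
Ebb4 → Cb5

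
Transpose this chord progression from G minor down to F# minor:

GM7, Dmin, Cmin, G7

F#M7 C#min Bmin F#7

G minor down to F# minor is a minor second; each chord root moves by that interval while the quality stays the same.
GM7: root G down a minor second → F#, giving F#M7.
Dmin: root D down a minor second → C#, giving C#min.
Cmin: root C down a minor second → B, giving Bmin.
G7: root G down a minor second → F#, giving F#7.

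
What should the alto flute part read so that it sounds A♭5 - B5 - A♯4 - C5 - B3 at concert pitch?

Db6 E6 D#5 F5 E4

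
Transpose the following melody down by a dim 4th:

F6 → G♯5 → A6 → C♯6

F6 gives C#6
G#5 gives D##5
A6 gives E#6
C#6 gives G##5

C#6 D##5 E#6 G##5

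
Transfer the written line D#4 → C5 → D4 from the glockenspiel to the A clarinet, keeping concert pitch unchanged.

First find concert pitch: the glockenspiel sounds a perfect fifteenth above written, so D#4 C5 D4 sounds D#6 C7 D6.
Then write for A clarinet: it sounds a minor third below written, so the part must be a minor third above concert.
D#6 → F#6
C7 → Eb7
D6 → F6

F#6 Eb7 F6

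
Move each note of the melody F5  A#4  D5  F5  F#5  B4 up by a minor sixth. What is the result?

F5 up a minor sixth is Db6.
A minor sixth up from A#4 gives F#5.
D5: a sixth up reaches B, and 8 semitones makes it Bb5.
F5: a sixth up reaches D, and 8 semitones makes it Db6.
A minor sixth up from F#5 gives D6.
A minor sixth up from B4 gives G5.

Db6 F#5 Bb5 Db6 D6 G5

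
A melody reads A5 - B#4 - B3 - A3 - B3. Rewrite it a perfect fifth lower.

D5 E#4 E3 D3 E3

A5 to D5
B#4 to E#4
B3 to E3
A3 to D3
B3 to E3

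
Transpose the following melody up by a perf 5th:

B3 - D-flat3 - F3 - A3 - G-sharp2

B3: a fifth up reaches F, and 7 semitones makes it F#4.
Db3 up a perfect fifth is Ab3.
A perfect fifth up from F3 gives C4.
A3: a fifth up reaches E, and 7 semitones makes it E4.
A perfect fifth up from G#2 gives D#3.

F#4 Ab3 C4 E4 D#3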